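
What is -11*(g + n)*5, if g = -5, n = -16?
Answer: 1155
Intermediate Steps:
-11*(g + n)*5 = -11*(-5 - 16)*5 = -11*(-21)*5 = 231*5 = 1155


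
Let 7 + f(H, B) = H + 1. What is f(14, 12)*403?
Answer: 3224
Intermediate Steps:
f(H, B) = -6 + H (f(H, B) = -7 + (H + 1) = -7 + (1 + H) = -6 + H)
f(14, 12)*403 = (-6 + 14)*403 = 8*403 = 3224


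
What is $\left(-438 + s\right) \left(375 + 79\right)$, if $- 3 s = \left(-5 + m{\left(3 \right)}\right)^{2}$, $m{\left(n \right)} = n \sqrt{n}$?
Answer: $- \frac{620164}{3} + 4540 \sqrt{3} \approx -1.9886 \cdot 10^{5}$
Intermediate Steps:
$m{\left(n \right)} = n^{\frac{3}{2}}$
$s = - \frac{\left(-5 + 3 \sqrt{3}\right)^{2}}{3}$ ($s = - \frac{\left(-5 + 3^{\frac{3}{2}}\right)^{2}}{3} = - \frac{\left(-5 + 3 \sqrt{3}\right)^{2}}{3} \approx -0.012825$)
$\left(-438 + s\right) \left(375 + 79\right) = \left(-438 - \left(\frac{52}{3} - 10 \sqrt{3}\right)\right) \left(375 + 79\right) = \left(- \frac{1366}{3} + 10 \sqrt{3}\right) 454 = - \frac{620164}{3} + 4540 \sqrt{3}$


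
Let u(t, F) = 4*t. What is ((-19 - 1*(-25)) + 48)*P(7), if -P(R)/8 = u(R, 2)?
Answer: -12096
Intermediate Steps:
P(R) = -32*R
((-19 - 1*(-25)) + 48)*P(7) = ((-19 - 1*(-25)) + 48)*(-32*7) = ((-19 + 25) + 48)*(-224) = (6 + 48)*(-224) = 54*(-224) = -12096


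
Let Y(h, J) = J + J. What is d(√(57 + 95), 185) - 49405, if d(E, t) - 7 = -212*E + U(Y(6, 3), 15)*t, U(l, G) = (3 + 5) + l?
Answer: -46808 - 424*√38 ≈ -49422.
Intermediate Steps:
Y(h, J) = 2*J
U(l, G) = 8 + l
d(E, t) = 7 - 212*E + 14*t (d(E, t) = 7 + (-212*E + (8 + 2*3)*t) = 7 + (-212*E + (8 + 6)*t) = 7 + (-212*E + 14*t) = 7 - 212*E + 14*t)
d(√(57 + 95), 185) - 49405 = (7 - 212*√(57 + 95) + 14*185) - 49405 = (7 - 424*√38 + 2590) - 49405 = (2597 - 424*√38) - 49405 = -46808 - 424*√38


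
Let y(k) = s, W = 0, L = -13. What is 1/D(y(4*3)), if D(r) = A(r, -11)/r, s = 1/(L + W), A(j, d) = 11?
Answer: -1/143 ≈ -0.0069930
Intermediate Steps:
s = -1/13 (s = 1/(-13 + 0) = 1/(-13) = -1/13 ≈ -0.076923)
y(k) = -1/13
D(r) = 11/r
1/D(y(4*3)) = 1/(11/(-1/13)) = 1/(11*(-13)) = 1/(-143) = -1/143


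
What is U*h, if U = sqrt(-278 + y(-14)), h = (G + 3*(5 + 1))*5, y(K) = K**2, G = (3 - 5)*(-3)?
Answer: 120*I*sqrt(82) ≈ 1086.6*I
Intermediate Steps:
G = 6 (G = -2*(-3) = 6)
h = 120 (h = (6 + 3*(5 + 1))*5 = (6 + 3*6)*5 = (6 + 18)*5 = 24*5 = 120)
U = I*sqrt(82) (U = sqrt(-278 + (-14)**2) = sqrt(-278 + 196) = sqrt(-82) = I*sqrt(82) ≈ 9.0554*I)
U*h = (I*sqrt(82))*120 = 120*I*sqrt(82)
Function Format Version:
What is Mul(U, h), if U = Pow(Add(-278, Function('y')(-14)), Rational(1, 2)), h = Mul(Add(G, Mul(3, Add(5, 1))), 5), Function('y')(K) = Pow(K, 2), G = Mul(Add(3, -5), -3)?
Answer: Mul(120, I, Pow(82, Rational(1, 2))) ≈ Mul(1086.6, I)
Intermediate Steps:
G = 6 (G = Mul(-2, -3) = 6)
h = 120 (h = Mul(Add(6, Mul(3, Add(5, 1))), 5) = Mul(Add(6, Mul(3, 6)), 5) = Mul(Add(6, 18), 5) = Mul(24, 5) = 120)
U = Mul(I, Pow(82, Rational(1, 2))) (U = Pow(Add(-278, Pow(-14, 2)), Rational(1, 2)) = Pow(Add(-278, 196), Rational(1, 2)) = Pow(-82, Rational(1, 2)) = Mul(I, Pow(82, Rational(1, 2))) ≈ Mul(9.0554, I))
Mul(U, h) = Mul(Mul(I, Pow(82, Rational(1, 2))), 120) = Mul(120, I, Pow(82, Rational(1, 2)))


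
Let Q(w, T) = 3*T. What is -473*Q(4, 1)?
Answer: -1419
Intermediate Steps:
-473*Q(4, 1) = -1419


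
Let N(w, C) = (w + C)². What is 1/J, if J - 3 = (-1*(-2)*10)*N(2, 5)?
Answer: 1/983 ≈ 0.0010173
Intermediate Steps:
N(w, C) = (C + w)²
J = 983 (J = 3 + (-1*(-2)*10)*(5 + 2)² = 3 + (2*10)*7² = 3 + 20*49 = 3 + 980 = 983)
1/J = 1/983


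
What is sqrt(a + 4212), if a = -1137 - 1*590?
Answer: sqrt(2485) ≈ 49.850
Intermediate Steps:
a = -1727 (a = -1137 - 590 = -1727)
sqrt(a + 4212) = sqrt(-1727 + 4212) = sqrt(2485)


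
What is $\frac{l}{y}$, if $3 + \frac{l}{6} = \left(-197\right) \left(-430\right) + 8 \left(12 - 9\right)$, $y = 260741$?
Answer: $\frac{508386}{260741} \approx 1.9498$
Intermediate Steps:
$l = 508386$ ($l = -18 + 6 \left(\left(-197\right) \left(-430\right) + 8 \left(12 - 9\right)\right) = -18 + 6 \left(84710 + 8 \cdot 3\right) = -18 + 6 \left(84710 + 24\right) = -18 + 6 \cdot 84734 = -18 + 508404 = 508386$)
$\frac{l}{y} = \frac{508386}{260741}$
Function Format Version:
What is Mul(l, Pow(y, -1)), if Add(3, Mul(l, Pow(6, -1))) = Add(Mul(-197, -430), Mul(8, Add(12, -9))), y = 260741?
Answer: Rational(508386, 260741) ≈ 1.9498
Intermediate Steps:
l = 508386 (l = Add(-18, Mul(6, Add(Mul(-197, -430), Mul(8, Add(12, -9))))) = Add(-18, Mul(6, Add(84710, Mul(8, 3)))) = Add(-18, Mul(6, Add(84710, 24))) = Add(-18, Mul(6, 84734)) = Add(-18, 508404) = 508386)
Mul(l, Pow(y, -1)) = Mul(508386, Pow(260741, -1)) = Mul(508386, Rational(1, 260741)) = Rational(508386, 260741)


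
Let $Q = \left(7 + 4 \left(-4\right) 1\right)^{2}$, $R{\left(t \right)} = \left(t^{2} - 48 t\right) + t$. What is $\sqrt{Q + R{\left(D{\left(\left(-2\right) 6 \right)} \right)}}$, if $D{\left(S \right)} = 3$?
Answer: $i \sqrt{51} \approx 7.1414 i$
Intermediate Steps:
$R{\left(t \right)} = t^{2} - 47 t$
$Q = 81$ ($Q = \left(7 - 16\right)^{2} = \left(-9\right)^{2} = 81$)
$\sqrt{Q + R{\left(D{\left(\left(-2\right) 6 \right)} \right)}} = \sqrt{81 + 3 \left(-47 + 3\right)} = \sqrt{81 + 3 \left(-44\right)} = \sqrt{81 - 132} = \sqrt{-51} = i \sqrt{51}$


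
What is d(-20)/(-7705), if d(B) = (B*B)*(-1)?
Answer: 80/1541 ≈ 0.051914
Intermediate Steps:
d(B) = -B**2 (d(B) = B**2*(-1) = -B**2)
d(-20)/(-7705) = -1*(-20)**2/(-7705) = -1*400*(-1/7705) = -400*(-1/7705) = 80/1541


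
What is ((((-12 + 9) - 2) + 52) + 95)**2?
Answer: 20164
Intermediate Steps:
((((-12 + 9) - 2) + 52) + 95)**2 = (((-3 - 2) + 52) + 95)**2 = ((-5 + 52) + 95)**2 = (47 + 95)**2 = 142**2 = 20164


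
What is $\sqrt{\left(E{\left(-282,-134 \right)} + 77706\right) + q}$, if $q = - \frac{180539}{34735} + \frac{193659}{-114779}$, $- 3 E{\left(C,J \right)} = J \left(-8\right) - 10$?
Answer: $\frac{\sqrt{1229397626086258398910210}}{3986848565} \approx 278.11$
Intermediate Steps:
$E{\left(C,J \right)} = \frac{10}{3} + \frac{8 J}{3}$ ($E{\left(C,J \right)} = - \frac{J \left(-8\right) - 10}{3} = - \frac{- 8 J - 10}{3} = - \frac{-10 - 8 J}{3} = \frac{10}{3} + \frac{8 J}{3}$)
$q = - \frac{27448831246}{3986848565}$ ($q = \left(-180539\right) \frac{1}{34735} + 193659 \left(- \frac{1}{114779}\right) = - \frac{180539}{34735} - \frac{193659}{114779} = - \frac{27448831246}{3986848565} \approx -6.8848$)
$\sqrt{\left(E{\left(-282,-134 \right)} + 77706\right) + q} = \sqrt{\left(\left(\frac{10}{3} + \frac{8}{3} \left(-134\right)\right) + 77706\right) - \frac{27448831246}{3986848565}} = \sqrt{\left(\left(\frac{10}{3} - \frac{1072}{3}\right) + 77706\right) - \frac{27448831246}{3986848565}} = \sqrt{\left(-354 + 77706\right) - \frac{27448831246}{3986848565}} = \sqrt{77352 - \frac{27448831246}{3986848565}} = \sqrt{\frac{308363261368634}{3986848565}} = \frac{\sqrt{1229397626086258398910210}}{3986848565}$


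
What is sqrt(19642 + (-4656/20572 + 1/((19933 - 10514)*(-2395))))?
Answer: sqrt(264383519957399811132311405)/116018391215 ≈ 140.15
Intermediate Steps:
sqrt(19642 + (-4656/20572 + 1/((19933 - 10514)*(-2395)))) = sqrt(19642 + (-4656*1/20572 - 1/2395/9419)) = sqrt(19642 + (-1164/5143 + (1/9419)*(-1/2395))) = sqrt(19642 + (-1164/5143 - 1/22558505)) = sqrt(19642 - 26258104963/116018391215) = sqrt(2278806982140067/116018391215) = sqrt(264383519957399811132311405)/116018391215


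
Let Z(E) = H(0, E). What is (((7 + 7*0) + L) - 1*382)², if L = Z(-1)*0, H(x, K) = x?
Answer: 140625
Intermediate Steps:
Z(E) = 0
L = 0 (L = 0*0 = 0)
(((7 + 7*0) + L) - 1*382)² = (((7 + 7*0) + 0) - 1*382)² = (((7 + 0) + 0) - 382)² = ((7 + 0) - 382)² = (7 - 382)² = (-375)² = 140625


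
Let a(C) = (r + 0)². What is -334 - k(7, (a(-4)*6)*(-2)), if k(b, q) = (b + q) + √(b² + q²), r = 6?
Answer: 91 - √186673 ≈ -341.06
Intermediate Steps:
a(C) = 36 (a(C) = (6 + 0)² = 6² = 36)
k(b, q) = b + q + √(b² + q²)
-334 - k(7, (a(-4)*6)*(-2)) = -334 - (7 + (36*6)*(-2) + √(7² + ((36*6)*(-2))²)) = -334 - (7 + 216*(-2) + √(49 + (216*(-2))²)) = -334 - (7 - 432 + √(49 + (-432)²)) = -334 - (7 - 432 + √(49 + 186624)) = -334 - (7 - 432 + √186673) = -334 - (-425 + √186673) = -334 + (425 - √186673) = 91 - √186673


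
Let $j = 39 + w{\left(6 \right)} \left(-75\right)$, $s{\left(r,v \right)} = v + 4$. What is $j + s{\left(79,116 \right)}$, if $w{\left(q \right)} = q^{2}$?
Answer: $-2541$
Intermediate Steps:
$s{\left(r,v \right)} = 4 + v$
$j = -2661$ ($j = 39 + 6^{2} \left(-75\right) = 39 + 36 \left(-75\right) = 39 - 2700 = -2661$)
$j + s{\left(79,116 \right)} = -2661 + \left(4 + 116\right) = -2661 + 120 = -2541$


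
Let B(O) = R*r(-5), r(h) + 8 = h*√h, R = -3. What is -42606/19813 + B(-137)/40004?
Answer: -425983728/198149813 + 15*I*√5/40004 ≈ -2.1498 + 0.00083844*I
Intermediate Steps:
r(h) = -8 + h^(3/2) (r(h) = -8 + h*√h = -8 + h^(3/2))
B(O) = 24 + 15*I*√5 (B(O) = -3*(-8 + (-5)^(3/2)) = -3*(-8 - 5*I*√5) = 24 + 15*I*√5)
-42606/19813 + B(-137)/40004 = -42606/19813 + (24 + 15*I*√5)/40004 = -42606*1/19813 + (24 + 15*I*√5)*(1/40004) = -42606/19813 + (6/10001 + 15*I*√5/40004) = -425983728/198149813 + 15*I*√5/40004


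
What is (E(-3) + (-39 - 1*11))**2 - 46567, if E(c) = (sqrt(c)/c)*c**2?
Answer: -44094 + 300*I*sqrt(3) ≈ -44094.0 + 519.62*I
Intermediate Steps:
E(c) = c**(3/2) (E(c) = c**2/sqrt(c) = c**(3/2))
(E(-3) + (-39 - 1*11))**2 - 46567 = ((-3)**(3/2) + (-39 - 1*11))**2 - 46567 = (-3*I*sqrt(3) + (-39 - 11))**2 - 46567 = (-3*I*sqrt(3) - 50)**2 - 46567 = (-50 - 3*I*sqrt(3))**2 - 46567 = -46567 + (-50 - 3*I*sqrt(3))**2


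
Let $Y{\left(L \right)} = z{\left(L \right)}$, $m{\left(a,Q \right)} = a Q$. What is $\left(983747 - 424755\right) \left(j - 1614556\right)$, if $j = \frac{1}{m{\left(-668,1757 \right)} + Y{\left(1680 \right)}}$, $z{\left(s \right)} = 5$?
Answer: $- \frac{1059266113627602384}{1173671} \approx -9.0252 \cdot 10^{11}$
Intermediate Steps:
$m{\left(a,Q \right)} = Q a$
$Y{\left(L \right)} = 5$
$j = - \frac{1}{1173671}$ ($j = \frac{1}{1757 \left(-668\right) + 5} = \frac{1}{-1173676 + 5} = \frac{1}{-1173671} = - \frac{1}{1173671} \approx -8.5203 \cdot 10^{-7}$)
$\left(983747 - 424755\right) \left(j - 1614556\right) = \left(983747 - 424755\right) \left(- \frac{1}{1173671} - 1614556\right) = 558992 \left(- \frac{1894957555077}{1173671}\right) = - \frac{1059266113627602384}{1173671}$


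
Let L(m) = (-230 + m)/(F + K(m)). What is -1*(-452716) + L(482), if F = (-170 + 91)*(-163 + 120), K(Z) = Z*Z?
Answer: 106714668488/235721 ≈ 4.5272e+5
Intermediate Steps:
K(Z) = Z²
F = 3397 (F = -79*(-43) = 3397)
L(m) = (-230 + m)/(3397 + m²)
-1*(-452716) + L(482) = -1*(-452716) + (-230 + 482)/(3397 + 482²) = 452716 + 252/(3397 + 232324) = 452716 + 252/235721 = 106714668488/235721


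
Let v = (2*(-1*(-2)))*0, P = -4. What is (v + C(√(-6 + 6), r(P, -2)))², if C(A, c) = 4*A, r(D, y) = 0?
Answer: 0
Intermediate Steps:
v = 0 (v = (2*2)*0 = 4*0 = 0)
(v + C(√(-6 + 6), r(P, -2)))² = (0 + 4*√(-6 + 6))² = (0 + 4*√0)² = (0 + 4*0)² = (0 + 0)² = 0² = 0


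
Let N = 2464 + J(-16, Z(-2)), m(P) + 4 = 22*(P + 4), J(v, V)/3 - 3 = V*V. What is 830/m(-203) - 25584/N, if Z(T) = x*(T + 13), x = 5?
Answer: -15211741/6325417 ≈ -2.4049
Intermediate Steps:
Z(T) = 65 + 5*T (Z(T) = 5*(T + 13) = 5*(13 + T) = 65 + 5*T)
J(v, V) = 9 + 3*V² (J(v, V) = 9 + 3*(V*V) = 9 + 3*V²)
m(P) = 84 + 22*P (m(P) = -4 + 22*(P + 4) = -4 + 22*(4 + P) = -4 + (88 + 22*P) = 84 + 22*P)
N = 11548 (N = 2464 + (9 + 3*(65 + 5*(-2))²) = 2464 + (9 + 3*(65 - 10)²) = 2464 + (9 + 3*55²) = 2464 + (9 + 3*3025) = 2464 + (9 + 9075) = 2464 + 9084 = 11548)
830/m(-203) - 25584/N = 830/(84 + 22*(-203)) - 25584/11548 = 830/(84 - 4466) - 25584*1/11548 = 830/(-4382) - 6396/2887 = 830*(-1/4382) - 6396/2887 = -415/2191 - 6396/2887 = -15211741/6325417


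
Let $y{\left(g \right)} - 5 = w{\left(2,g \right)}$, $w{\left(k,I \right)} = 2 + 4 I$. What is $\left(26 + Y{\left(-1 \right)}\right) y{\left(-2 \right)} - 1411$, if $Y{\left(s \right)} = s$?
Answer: $-1436$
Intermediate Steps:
$y{\left(g \right)} = 7 + 4 g$ ($y{\left(g \right)} = 5 + \left(2 + 4 g\right) = 7 + 4 g$)
$\left(26 + Y{\left(-1 \right)}\right) y{\left(-2 \right)} - 1411 = \left(26 - 1\right) \left(7 + 4 \left(-2\right)\right) - 1411 = 25 \left(7 - 8\right) - 1411 = 25 \left(-1\right) - 1411 = -25 - 1411 = -1436$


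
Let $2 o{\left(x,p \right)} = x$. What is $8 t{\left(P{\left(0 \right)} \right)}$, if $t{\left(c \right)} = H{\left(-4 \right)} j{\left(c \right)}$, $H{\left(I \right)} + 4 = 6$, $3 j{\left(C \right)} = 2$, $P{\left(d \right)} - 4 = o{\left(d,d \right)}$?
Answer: $\frac{32}{3} \approx 10.667$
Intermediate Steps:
$o{\left(x,p \right)} = \frac{x}{2}$
$P{\left(d \right)} = 4 + \frac{d}{2}$
$j{\left(C \right)} = \frac{2}{3}$ ($j{\left(C \right)} = \frac{1}{3} \cdot 2 = \frac{2}{3}$)
$H{\left(I \right)} = 2$ ($H{\left(I \right)} = -4 + 6 = 2$)
$t{\left(c \right)} = \frac{4}{3}$ ($t{\left(c \right)} = 2 \cdot \frac{2}{3} = \frac{4}{3}$)
$8 t{\left(P{\left(0 \right)} \right)} = 8 \cdot \frac{4}{3} = \frac{32}{3}$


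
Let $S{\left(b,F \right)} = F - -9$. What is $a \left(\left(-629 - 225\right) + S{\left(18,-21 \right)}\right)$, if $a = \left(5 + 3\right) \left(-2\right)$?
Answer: $13856$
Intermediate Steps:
$S{\left(b,F \right)} = 9 + F$ ($S{\left(b,F \right)} = F + 9 = 9 + F$)
$a = -16$ ($a = 8 \left(-2\right) = -16$)
$a \left(\left(-629 - 225\right) + S{\left(18,-21 \right)}\right) = - 16 \left(\left(-629 - 225\right) + \left(9 - 21\right)\right) = - 16 \left(\left(-629 - 225\right) - 12\right) = - 16 \left(-854 - 12\right) = \left(-16\right) \left(-866\right) = 13856$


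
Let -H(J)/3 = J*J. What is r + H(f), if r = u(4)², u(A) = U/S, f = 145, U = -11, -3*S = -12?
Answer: -1009079/16 ≈ -63067.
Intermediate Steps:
S = 4 (S = -⅓*(-12) = 4)
u(A) = -11/4
H(J) = -3*J² (H(J) = -3*J*J = -3*J²)
r = 121/16 (r = (-11/4)² = 121/16 ≈ 7.5625)
r + H(f) = 121/16 - 3*145² = 121/16 - 3*21025 = 121/16 - 63075 = -1009079/16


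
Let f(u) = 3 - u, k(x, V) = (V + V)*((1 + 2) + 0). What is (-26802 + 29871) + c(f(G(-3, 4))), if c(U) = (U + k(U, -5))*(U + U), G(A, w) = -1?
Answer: 2861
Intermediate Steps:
k(x, V) = 6*V (k(x, V) = (2*V)*(3 + 0) = (2*V)*3 = 6*V)
c(U) = 2*U*(-30 + U) (c(U) = (U + 6*(-5))*(U + U) = (U - 30)*(2*U) = (-30 + U)*(2*U) = 2*U*(-30 + U))
(-26802 + 29871) + c(f(G(-3, 4))) = (-26802 + 29871) + 2*(3 - 1*(-1))*(-30 + (3 - 1*(-1))) = 3069 + 2*(3 + 1)*(-30 + (3 + 1)) = 3069 + 2*4*(-30 + 4) = 3069 + 2*4*(-26) = 3069 - 208 = 2861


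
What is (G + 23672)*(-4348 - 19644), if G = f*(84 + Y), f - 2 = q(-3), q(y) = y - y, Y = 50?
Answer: -574368480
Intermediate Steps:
q(y) = 0
f = 2 (f = 2 + 0 = 2)
G = 268 (G = 2*(84 + 50) = 2*134 = 268)
(G + 23672)*(-4348 - 19644) = (268 + 23672)*(-4348 - 19644) = 23940*(-23992) = -574368480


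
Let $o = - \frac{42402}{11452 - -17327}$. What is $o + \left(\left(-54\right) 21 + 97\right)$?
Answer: $- \frac{9962075}{9593} \approx -1038.5$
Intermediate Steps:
$o = - \frac{14134}{9593}$ ($o = - \frac{42402}{11452 + 17327} = - \frac{42402}{28779} = \left(-42402\right) \frac{1}{28779} = - \frac{14134}{9593} \approx -1.4734$)
$o + \left(\left(-54\right) 21 + 97\right) = - \frac{14134}{9593} + \left(\left(-54\right) 21 + 97\right) = - \frac{14134}{9593} + \left(-1134 + 97\right) = - \frac{14134}{9593} - 1037 = - \frac{9962075}{9593}$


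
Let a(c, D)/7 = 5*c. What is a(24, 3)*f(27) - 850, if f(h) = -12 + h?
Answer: 11750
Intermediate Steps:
a(c, D) = 35*c (a(c, D) = 7*(5*c) = 35*c)
a(24, 3)*f(27) - 850 = (35*24)*(-12 + 27) - 850 = 840*15 - 850 = 12600 - 850 = 11750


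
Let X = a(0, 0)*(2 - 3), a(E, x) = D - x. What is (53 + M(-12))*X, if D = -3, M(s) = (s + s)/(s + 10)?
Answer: 195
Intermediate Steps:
M(s) = 2*s/(10 + s) (M(s) = (2*s)/(10 + s) = 2*s/(10 + s))
a(E, x) = -3 - x
X = 3 (X = (-3 - 1*0)*(2 - 3) = (-3 + 0)*(-1) = -3*(-1) = 3)
(53 + M(-12))*X = (53 + 2*(-12)/(10 - 12))*3 = (53 + 2*(-12)/(-2))*3 = (53 + 2*(-12)*(-1/2))*3 = (53 + 12)*3 = 65*3 = 195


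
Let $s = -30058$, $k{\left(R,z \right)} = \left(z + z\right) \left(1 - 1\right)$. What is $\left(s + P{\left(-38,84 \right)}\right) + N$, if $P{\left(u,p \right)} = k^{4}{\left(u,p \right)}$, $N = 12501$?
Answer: $-17557$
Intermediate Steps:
$k{\left(R,z \right)} = 0$ ($k{\left(R,z \right)} = 2 z 0 = 0$)
$P{\left(u,p \right)} = 0$ ($P{\left(u,p \right)} = 0^{4} = 0$)
$\left(s + P{\left(-38,84 \right)}\right) + N = \left(-30058 + 0\right) + 12501 = -30058 + 12501 = -17557$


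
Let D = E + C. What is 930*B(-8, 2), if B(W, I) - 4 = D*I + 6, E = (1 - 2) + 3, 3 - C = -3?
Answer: 24180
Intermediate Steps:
C = 6 (C = 3 - 1*(-3) = 3 + 3 = 6)
E = 2 (E = -1 + 3 = 2)
D = 8 (D = 2 + 6 = 8)
B(W, I) = 10 + 8*I (B(W, I) = 4 + (8*I + 6) = 4 + (6 + 8*I) = 10 + 8*I)
930*B(-8, 2) = 930*(10 + 8*2) = 930*(10 + 16) = 930*26 = 24180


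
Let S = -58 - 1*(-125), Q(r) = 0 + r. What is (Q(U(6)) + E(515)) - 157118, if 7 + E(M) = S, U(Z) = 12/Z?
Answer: -157056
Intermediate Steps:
Q(r) = r
S = 67 (S = -58 + 125 = 67)
E(M) = 60 (E(M) = -7 + 67 = 60)
(Q(U(6)) + E(515)) - 157118 = (12/6 + 60) - 157118 = (12*(⅙) + 60) - 157118 = (2 + 60) - 157118 = 62 - 157118 = -157056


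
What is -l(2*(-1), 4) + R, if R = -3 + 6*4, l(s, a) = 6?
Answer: 15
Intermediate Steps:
R = 21 (R = -3 + 24 = 21)
-l(2*(-1), 4) + R = -1*6 + 21 = -6 + 21 = 15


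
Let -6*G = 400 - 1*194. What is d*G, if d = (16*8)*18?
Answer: -79104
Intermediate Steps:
d = 2304 (d = 128*18 = 2304)
G = -103/3 (G = -(400 - 1*194)/6 = -(400 - 194)/6 = -⅙*206 = -103/3 ≈ -34.333)
d*G = 2304*(-103/3) = -79104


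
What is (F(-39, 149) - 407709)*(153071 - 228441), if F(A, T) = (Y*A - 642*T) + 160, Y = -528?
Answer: 36374692550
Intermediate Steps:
F(A, T) = 160 - 642*T - 528*A (F(A, T) = (-528*A - 642*T) + 160 = (-642*T - 528*A) + 160 = 160 - 642*T - 528*A)
(F(-39, 149) - 407709)*(153071 - 228441) = ((160 - 642*149 - 528*(-39)) - 407709)*(153071 - 228441) = ((160 - 95658 + 20592) - 407709)*(-75370) = (-74906 - 407709)*(-75370) = -482615*(-75370) = 36374692550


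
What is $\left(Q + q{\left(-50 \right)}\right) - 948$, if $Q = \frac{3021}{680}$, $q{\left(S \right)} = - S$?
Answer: $- \frac{607619}{680} \approx -893.56$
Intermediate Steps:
$Q = \frac{3021}{680}$ ($Q = 3021 \cdot \frac{1}{680} = \frac{3021}{680} \approx 4.4426$)
$\left(Q + q{\left(-50 \right)}\right) - 948 = \left(\frac{3021}{680} - -50\right) - 948 = \left(\frac{3021}{680} + 50\right) - 948 = \frac{37021}{680} - 948 = - \frac{607619}{680}$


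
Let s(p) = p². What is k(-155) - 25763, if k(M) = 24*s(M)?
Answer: 550837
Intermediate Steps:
k(M) = 24*M²
k(-155) - 25763 = 24*(-155)² - 25763 = 24*24025 - 25763 = 576600 - 25763 = 550837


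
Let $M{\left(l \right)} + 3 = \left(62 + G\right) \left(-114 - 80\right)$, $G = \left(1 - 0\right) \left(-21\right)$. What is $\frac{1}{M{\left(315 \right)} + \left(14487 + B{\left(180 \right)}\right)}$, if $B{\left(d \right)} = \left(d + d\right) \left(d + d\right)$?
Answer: $\frac{1}{136130} \approx 7.3459 \cdot 10^{-6}$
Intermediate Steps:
$G = -21$ ($G = \left(1 + 0\right) \left(-21\right) = 1 \left(-21\right) = -21$)
$M{\left(l \right)} = -7957$ ($M{\left(l \right)} = -3 + \left(62 - 21\right) \left(-114 - 80\right) = -3 + 41 \left(-194\right) = -3 - 7954 = -7957$)
$B{\left(d \right)} = 4 d^{2}$ ($B{\left(d \right)} = 2 d 2 d = 4 d^{2}$)
$\frac{1}{M{\left(315 \right)} + \left(14487 + B{\left(180 \right)}\right)} = \frac{1}{-7957 + \left(14487 + 4 \cdot 180^{2}\right)} = \frac{1}{-7957 + \left(14487 + 4 \cdot 32400\right)} = \frac{1}{-7957 + \left(14487 + 129600\right)} = \frac{1}{-7957 + 144087} = \frac{1}{136130}$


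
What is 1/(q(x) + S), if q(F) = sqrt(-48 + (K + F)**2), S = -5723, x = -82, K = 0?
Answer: -5723/32746053 - 2*sqrt(1669)/32746053 ≈ -0.00017726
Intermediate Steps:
q(F) = sqrt(-48 + F**2) (q(F) = sqrt(-48 + (0 + F)**2) = sqrt(-48 + F**2))
1/(q(x) + S) = 1/(sqrt(-48 + (-82)**2) - 5723) = 1/(sqrt(-48 + 6724) - 5723) = 1/(sqrt(6676) - 5723) = 1/(2*sqrt(1669) - 5723) = 1/(-5723 + 2*sqrt(1669))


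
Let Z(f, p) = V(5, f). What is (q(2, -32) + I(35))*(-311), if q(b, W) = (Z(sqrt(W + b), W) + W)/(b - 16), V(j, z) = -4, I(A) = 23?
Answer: -55669/7 ≈ -7952.7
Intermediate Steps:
Z(f, p) = -4
q(b, W) = (-4 + W)/(-16 + b) (q(b, W) = (-4 + W)/(b - 16) = (-4 + W)/(-16 + b))
(q(2, -32) + I(35))*(-311) = ((-4 - 32)/(-16 + 2) + 23)*(-311) = (-36/(-14) + 23)*(-311) = (-1/14*(-36) + 23)*(-311) = (18/7 + 23)*(-311) = (179/7)*(-311) = -55669/7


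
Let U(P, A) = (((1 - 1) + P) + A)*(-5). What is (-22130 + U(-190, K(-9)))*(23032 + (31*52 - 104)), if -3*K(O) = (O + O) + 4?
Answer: -520329800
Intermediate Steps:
K(O) = -4/3 - 2*O/3 (K(O) = -((O + O) + 4)/3 = -(2*O + 4)/3 = -(4 + 2*O)/3 = -4/3 - 2*O/3)
U(P, A) = -5*A - 5*P (U(P, A) = ((0 + P) + A)*(-5) = (P + A)*(-5) = (A + P)*(-5) = -5*A - 5*P)
(-22130 + U(-190, K(-9)))*(23032 + (31*52 - 104)) = (-22130 + (-5*(-4/3 - ⅔*(-9)) - 5*(-190)))*(23032 + (31*52 - 104)) = (-22130 + (-5*(-4/3 + 6) + 950))*(23032 + (1612 - 104)) = (-22130 + (-5*14/3 + 950))*(23032 + 1508) = (-22130 + (-70/3 + 950))*24540 = (-22130 + 2780/3)*24540 = -63610/3*24540 = -520329800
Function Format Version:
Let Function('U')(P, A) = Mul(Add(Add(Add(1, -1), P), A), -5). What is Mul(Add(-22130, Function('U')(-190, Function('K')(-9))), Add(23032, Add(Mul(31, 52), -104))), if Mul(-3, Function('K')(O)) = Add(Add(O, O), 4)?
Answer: -520329800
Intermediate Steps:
Function('K')(O) = Add(Rational(-4, 3), Mul(Rational(-2, 3), O)) (Function('K')(O) = Mul(Rational(-1, 3), Add(Add(O, O), 4)) = Mul(Rational(-1, 3), Add(Mul(2, O), 4)) = Mul(Rational(-1, 3), Add(4, Mul(2, O))) = Add(Rational(-4, 3), Mul(Rational(-2, 3), O)))
Function('U')(P, A) = Add(Mul(-5, A), Mul(-5, P)) (Function('U')(P, A) = Mul(Add(Add(0, P), A), -5) = Mul(Add(P, A), -5) = Mul(Add(A, P), -5) = Add(Mul(-5, A), Mul(-5, P)))
Mul(Add(-22130, Function('U')(-190, Function('K')(-9))), Add(23032, Add(Mul(31, 52), -104))) = Mul(Add(-22130, Add(Mul(-5, Add(Rational(-4, 3), Mul(Rational(-2, 3), -9))), Mul(-5, -190))), Add(23032, Add(Mul(31, 52), -104))) = Mul(Add(-22130, Add(Mul(-5, Add(Rational(-4, 3), 6)), 950)), Add(23032, Add(1612, -104))) = Mul(Add(-22130, Add(Mul(-5, Rational(14, 3)), 950)), Add(23032, 1508)) = Mul(Add(-22130, Add(Rational(-70, 3), 950)), 24540) = Mul(Add(-22130, Rational(2780, 3)), 24540) = Mul(Rational(-63610, 3), 24540) = -520329800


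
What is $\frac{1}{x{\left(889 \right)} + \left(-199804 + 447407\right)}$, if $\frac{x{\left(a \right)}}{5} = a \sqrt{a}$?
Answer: $\frac{247603}{43742361384} - \frac{4445 \sqrt{889}}{43742361384} \approx 2.6306 \cdot 10^{-6}$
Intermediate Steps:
$x{\left(a \right)} = 5 a^{\frac{3}{2}}$ ($x{\left(a \right)} = 5 a \sqrt{a} = 5 a^{\frac{3}{2}}$)
$\frac{1}{x{\left(889 \right)} + \left(-199804 + 447407\right)} = \frac{1}{5 \cdot 889^{\frac{3}{2}} + \left(-199804 + 447407\right)} = \frac{1}{5 \cdot 889 \sqrt{889} + 247603} = \frac{1}{4445 \sqrt{889} + 247603} = \frac{1}{247603 + 4445 \sqrt{889}}$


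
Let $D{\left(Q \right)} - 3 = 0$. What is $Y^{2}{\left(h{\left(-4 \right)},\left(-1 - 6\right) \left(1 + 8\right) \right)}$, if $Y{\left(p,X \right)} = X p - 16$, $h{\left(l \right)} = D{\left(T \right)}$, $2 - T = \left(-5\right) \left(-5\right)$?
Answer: $42025$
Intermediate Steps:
$T = -23$ ($T = 2 - \left(-5\right) \left(-5\right) = 2 - 25 = -23$)
$D{\left(Q \right)} = 3$ ($D{\left(Q \right)} = 3 + 0 = 3$)
$h{\left(l \right)} = 3$
$Y{\left(p,X \right)} = -16 + X p$
$Y^{2}{\left(h{\left(-4 \right)},\left(-1 - 6\right) \left(1 + 8\right) \right)} = \left(-16 + \left(-1 - 6\right) \left(1 + 8\right) 3\right)^{2} = \left(-16 + \left(-7\right) 9 \cdot 3\right)^{2} = \left(-16 - 189\right)^{2} = \left(-205\right)^{2} = 42025$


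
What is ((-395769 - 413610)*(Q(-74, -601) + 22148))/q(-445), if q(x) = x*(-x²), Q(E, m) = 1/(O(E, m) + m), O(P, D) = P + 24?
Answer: -125482873941/616847875 ≈ -203.43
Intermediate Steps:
O(P, D) = 24 + P
Q(E, m) = 1/(24 + E + m) (Q(E, m) = 1/((24 + E) + m) = 1/(24 + E + m))
q(x) = -x³
((-395769 - 413610)*(Q(-74, -601) + 22148))/q(-445) = ((-395769 - 413610)*(1/(24 - 74 - 601) + 22148))/((-1*(-445)³)) = (-809379*(1/(-651) + 22148))/((-1*(-88121125))) = -809379*(-1/651 + 22148)/88121125 = -809379*14418347/651*(1/88121125) = -125482873941/7*1/88121125 = -125482873941/616847875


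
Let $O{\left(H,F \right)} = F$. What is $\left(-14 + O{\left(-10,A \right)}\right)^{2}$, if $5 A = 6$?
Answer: $\frac{4096}{25} \approx 163.84$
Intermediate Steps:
$A = \frac{6}{5}$ ($A = \frac{1}{5} \cdot 6 = \frac{6}{5} \approx 1.2$)
$\left(-14 + O{\left(-10,A \right)}\right)^{2} = \left(-14 + \frac{6}{5}\right)^{2} = \left(- \frac{64}{5}\right)^{2} = \frac{4096}{25}$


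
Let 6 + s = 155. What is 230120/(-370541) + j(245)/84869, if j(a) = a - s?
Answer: -19494482344/31447444129 ≈ -0.61991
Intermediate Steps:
s = 149 (s = -6 + 155 = 149)
j(a) = -149 + a (j(a) = a - 1*149 = a - 149 = -149 + a)
230120/(-370541) + j(245)/84869 = 230120/(-370541) + (-149 + 245)/84869 = 230120*(-1/370541) + 96*(1/84869) = -230120/370541 + 96/84869 = -19494482344/31447444129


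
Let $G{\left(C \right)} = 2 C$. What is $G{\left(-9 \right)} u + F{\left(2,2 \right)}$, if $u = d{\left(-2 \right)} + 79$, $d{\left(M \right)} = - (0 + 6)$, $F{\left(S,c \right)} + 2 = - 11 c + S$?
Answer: $-1336$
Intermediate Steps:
$F{\left(S,c \right)} = -2 + S - 11 c$ ($F{\left(S,c \right)} = -2 + \left(- 11 c + S\right) = -2 + \left(S - 11 c\right) = -2 + S - 11 c$)
$d{\left(M \right)} = -6$ ($d{\left(M \right)} = \left(-1\right) 6 = -6$)
$u = 73$ ($u = -6 + 79 = 73$)
$G{\left(-9 \right)} u + F{\left(2,2 \right)} = 2 \left(-9\right) 73 - 22 = \left(-18\right) 73 - 22 = -1314 - 22 = -1336$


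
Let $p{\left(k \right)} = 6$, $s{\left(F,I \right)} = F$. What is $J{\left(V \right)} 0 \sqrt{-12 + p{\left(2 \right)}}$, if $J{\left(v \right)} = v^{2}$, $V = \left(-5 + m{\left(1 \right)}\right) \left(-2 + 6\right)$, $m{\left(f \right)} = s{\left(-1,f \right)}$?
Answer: $0$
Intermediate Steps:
$m{\left(f \right)} = -1$
$V = -24$ ($V = \left(-5 - 1\right) \left(-2 + 6\right) = \left(-6\right) 4 = -24$)
$J{\left(V \right)} 0 \sqrt{-12 + p{\left(2 \right)}} = \left(-24\right)^{2} \cdot 0 \sqrt{-12 + 6} = 576 \cdot 0 \sqrt{-6} = 0 i \sqrt{6} = 0$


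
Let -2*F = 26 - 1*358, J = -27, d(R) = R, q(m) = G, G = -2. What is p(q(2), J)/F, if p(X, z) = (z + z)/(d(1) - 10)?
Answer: 3/83 ≈ 0.036145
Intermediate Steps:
q(m) = -2
F = 166 (F = -(26 - 1*358)/2 = -(26 - 358)/2 = -1/2*(-332) = 166)
p(X, z) = -2*z/9 (p(X, z) = (z + z)/(1 - 10) = (2*z)/(-9) = (2*z)*(-1/9) = -2*z/9)
p(q(2), J)/F = -2/9*(-27)/166 = 6*(1/166) = 3/83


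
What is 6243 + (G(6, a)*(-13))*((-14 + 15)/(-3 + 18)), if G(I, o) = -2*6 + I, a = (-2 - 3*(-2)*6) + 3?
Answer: 31241/5 ≈ 6248.2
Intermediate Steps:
a = 37 (a = (-2 + 6*6) + 3 = (-2 + 36) + 3 = 34 + 3 = 37)
G(I, o) = -12 + I
6243 + (G(6, a)*(-13))*((-14 + 15)/(-3 + 18)) = 6243 + ((-12 + 6)*(-13))*((-14 + 15)/(-3 + 18)) = 6243 + (-6*(-13))*(1/15) = 6243 + 78*(1*(1/15)) = 6243 + 78*(1/15) = 6243 + 26/5 = 31241/5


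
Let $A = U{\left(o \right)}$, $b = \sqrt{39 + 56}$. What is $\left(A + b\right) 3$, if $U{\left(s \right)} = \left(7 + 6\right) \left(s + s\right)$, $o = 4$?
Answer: $312 + 3 \sqrt{95} \approx 341.24$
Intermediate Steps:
$b = \sqrt{95} \approx 9.7468$
$U{\left(s \right)} = 26 s$ ($U{\left(s \right)} = 13 \cdot 2 s = 26 s$)
$A = 104$ ($A = 26 \cdot 4 = 104$)
$\left(A + b\right) 3 = \left(104 + \sqrt{95}\right) 3 = 312 + 3 \sqrt{95}$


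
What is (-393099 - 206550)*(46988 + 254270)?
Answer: -180649058442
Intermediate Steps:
(-393099 - 206550)*(46988 + 254270) = -599649*301258 = -180649058442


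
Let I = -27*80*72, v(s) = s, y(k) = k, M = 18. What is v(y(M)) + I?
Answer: -155502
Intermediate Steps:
I = -155520 (I = -2160*72 = -155520)
v(y(M)) + I = 18 - 155520 = -155502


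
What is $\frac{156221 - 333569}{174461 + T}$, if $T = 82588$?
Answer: $- \frac{59116}{85683} \approx -0.68994$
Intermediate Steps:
$\frac{156221 - 333569}{174461 + T} = \frac{156221 - 333569}{174461 + 82588} = - \frac{177348}{257049} = \left(-177348\right) \frac{1}{257049} = - \frac{59116}{85683}$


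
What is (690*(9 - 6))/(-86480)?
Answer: -9/376 ≈ -0.023936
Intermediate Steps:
(690*(9 - 6))/(-86480) = (690*3)*(-1/86480) = 2070*(-1/86480) = -9/376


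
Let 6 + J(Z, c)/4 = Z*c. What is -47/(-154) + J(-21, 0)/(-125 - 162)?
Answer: 2455/6314 ≈ 0.38882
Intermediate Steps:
J(Z, c) = -24 + 4*Z*c (J(Z, c) = -24 + 4*(Z*c) = -24 + 4*Z*c)
-47/(-154) + J(-21, 0)/(-125 - 162) = -47/(-154) + (-24 + 4*(-21)*0)/(-125 - 162) = -47*(-1/154) + (-24 + 0)/(-287) = 47/154 - 24*(-1/287) = 47/154 + 24/287 = 2455/6314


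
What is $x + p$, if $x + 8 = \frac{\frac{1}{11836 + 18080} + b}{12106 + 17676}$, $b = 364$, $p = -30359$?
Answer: $- \frac{27055720171079}{890958312} \approx -30367.0$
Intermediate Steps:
$x = - \frac{7116777071}{890958312}$ ($x = -8 + \frac{\frac{1}{11836 + 18080} + 364}{12106 + 17676} = -8 + \frac{\frac{1}{29916} + 364}{29782} = -8 + \left(\frac{1}{29916} + 364\right) \frac{1}{29782} = -8 + \frac{10889425}{29916} \cdot \frac{1}{29782} = -8 + \frac{10889425}{890958312} = - \frac{7116777071}{890958312} \approx -7.9878$)
$x + p = - \frac{7116777071}{890958312} - 30359 = - \frac{27055720171079}{890958312}$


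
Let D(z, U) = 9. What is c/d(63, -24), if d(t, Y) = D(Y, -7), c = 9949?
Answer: 9949/9 ≈ 1105.4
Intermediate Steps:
d(t, Y) = 9
c/d(63, -24) = 9949/9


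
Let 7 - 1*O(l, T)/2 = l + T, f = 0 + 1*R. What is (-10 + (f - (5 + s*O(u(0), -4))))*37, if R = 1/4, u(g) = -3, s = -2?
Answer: 6105/4 ≈ 1526.3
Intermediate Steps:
R = 1/4 ≈ 0.25000
f = 1/4 (f = 0 + 1*(1/4) = 0 + 1/4 = 1/4 ≈ 0.25000)
O(l, T) = 14 - 2*T - 2*l (O(l, T) = 14 - 2*(l + T) = 14 - 2*(T + l) = 14 + (-2*T - 2*l) = 14 - 2*T - 2*l)
(-10 + (f - (5 + s*O(u(0), -4))))*37 = (-10 + (1/4 - (5 - 2*(14 - 2*(-4) - 2*(-3)))))*37 = (-10 + (1/4 - (5 - 2*(14 + 8 + 6))))*37 = (-10 + (1/4 - (5 - 2*28)))*37 = (-10 + (1/4 - (5 - 56)))*37 = (-10 + (1/4 - 1*(-51)))*37 = (-10 + (1/4 + 51))*37 = (-10 + 205/4)*37 = (165/4)*37 = 6105/4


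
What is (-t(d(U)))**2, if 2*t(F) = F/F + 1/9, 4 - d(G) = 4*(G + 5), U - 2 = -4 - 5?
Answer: 25/81 ≈ 0.30864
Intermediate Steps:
U = -7 (U = 2 + (-4 - 5) = 2 - 9 = -7)
d(G) = -16 - 4*G (d(G) = 4 - 4*(G + 5) = 4 - 4*(5 + G) = 4 - (20 + 4*G) = 4 + (-20 - 4*G) = -16 - 4*G)
t(F) = 5/9 (t(F) = (F/F + 1/9)/2 = (1 + 1*(1/9))/2 = (1 + 1/9)/2 = (1/2)*(10/9) = 5/9)
(-t(d(U)))**2 = (-1*5/9)**2 = (-5/9)**2 = 25/81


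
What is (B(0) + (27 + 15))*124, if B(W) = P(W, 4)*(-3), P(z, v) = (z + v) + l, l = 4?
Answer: 2232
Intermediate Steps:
P(z, v) = 4 + v + z (P(z, v) = (z + v) + 4 = (v + z) + 4 = 4 + v + z)
B(W) = -24 - 3*W (B(W) = (4 + 4 + W)*(-3) = (8 + W)*(-3) = -24 - 3*W)
(B(0) + (27 + 15))*124 = ((-24 - 3*0) + (27 + 15))*124 = ((-24 + 0) + 42)*124 = (-24 + 42)*124 = 18*124 = 2232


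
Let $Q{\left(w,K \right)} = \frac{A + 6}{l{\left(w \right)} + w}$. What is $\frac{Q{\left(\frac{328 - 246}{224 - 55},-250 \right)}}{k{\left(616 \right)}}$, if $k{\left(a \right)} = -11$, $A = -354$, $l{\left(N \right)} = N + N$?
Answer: $\frac{9802}{451} \approx 21.734$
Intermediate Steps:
$l{\left(N \right)} = 2 N$
$Q{\left(w,K \right)} = - \frac{116}{w}$ ($Q{\left(w,K \right)} = \frac{-354 + 6}{2 w + w} = - \frac{348}{3 w} = - 348 \frac{1}{3 w} = - \frac{116}{w}$)
$\frac{Q{\left(\frac{328 - 246}{224 - 55},-250 \right)}}{k{\left(616 \right)}} = \frac{\left(-116\right) \frac{1}{\left(328 - 246\right) \frac{1}{224 - 55}}}{-11} = - \frac{116}{82 \cdot \frac{1}{169}} \left(- \frac{1}{11}\right) = - \frac{116}{\frac{82}{169}} \left(- \frac{1}{11}\right) = \left(-116\right) \frac{169}{82} \left(- \frac{1}{11}\right) = \left(- \frac{9802}{41}\right) \left(- \frac{1}{11}\right) = \frac{9802}{451}$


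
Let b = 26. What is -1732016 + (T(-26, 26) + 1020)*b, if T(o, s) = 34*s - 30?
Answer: -1683292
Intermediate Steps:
T(o, s) = -30 + 34*s
-1732016 + (T(-26, 26) + 1020)*b = -1732016 + ((-30 + 34*26) + 1020)*26 = -1732016 + ((-30 + 884) + 1020)*26 = -1732016 + (854 + 1020)*26 = -1732016 + 1874*26 = -1732016 + 48724 = -1683292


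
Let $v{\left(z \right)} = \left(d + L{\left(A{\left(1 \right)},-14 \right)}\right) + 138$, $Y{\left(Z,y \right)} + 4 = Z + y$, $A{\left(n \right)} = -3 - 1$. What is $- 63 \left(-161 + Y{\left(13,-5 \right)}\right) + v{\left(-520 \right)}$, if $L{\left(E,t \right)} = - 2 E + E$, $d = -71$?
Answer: $9962$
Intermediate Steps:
$A{\left(n \right)} = -4$ ($A{\left(n \right)} = -3 - 1 = -4$)
$L{\left(E,t \right)} = - E$
$Y{\left(Z,y \right)} = -4 + Z + y$ ($Y{\left(Z,y \right)} = -4 + \left(Z + y\right) = -4 + Z + y$)
$v{\left(z \right)} = 71$ ($v{\left(z \right)} = \left(-71 - -4\right) + 138 = \left(-71 + 4\right) + 138 = -67 + 138 = 71$)
$- 63 \left(-161 + Y{\left(13,-5 \right)}\right) + v{\left(-520 \right)} = - 63 \left(-161 - -4\right) + 71 = - 63 \left(-161 + 4\right) + 71 = \left(-63\right) \left(-157\right) + 71 = 9891 + 71 = 9962$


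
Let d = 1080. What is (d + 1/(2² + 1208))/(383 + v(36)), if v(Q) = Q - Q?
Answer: 1308961/464196 ≈ 2.8198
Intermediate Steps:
v(Q) = 0
(d + 1/(2² + 1208))/(383 + v(36)) = (1080 + 1/(2² + 1208))/(383 + 0) = (1080 + 1/(4 + 1208))/383 = (1080 + 1/1212)*(1/383) = (1308961/1212)*(1/383) = 1308961/464196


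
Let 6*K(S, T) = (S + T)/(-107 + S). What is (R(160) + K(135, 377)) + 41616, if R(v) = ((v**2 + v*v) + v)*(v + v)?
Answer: 346013200/21 ≈ 1.6477e+7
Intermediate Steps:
K(S, T) = (S + T)/(6*(-107 + S)) (K(S, T) = ((S + T)/(-107 + S))/6 = (S + T)/(6*(-107 + S)))
R(v) = 2*v*(v + 2*v**2) (R(v) = ((v**2 + v**2) + v)*(2*v) = (2*v**2 + v)*(2*v) = (v + 2*v**2)*(2*v) = 2*v*(v + 2*v**2))
(R(160) + K(135, 377)) + 41616 = (160**2*(2 + 4*160) + (135 + 377)/(6*(-107 + 135))) + 41616 = (25600*(2 + 640) + (1/6)*512/28) + 41616 = (25600*642 + (1/6)*(1/28)*512) + 41616 = (16435200 + 64/21) + 41616 = 345139264/21 + 41616 = 346013200/21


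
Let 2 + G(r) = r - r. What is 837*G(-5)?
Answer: -1674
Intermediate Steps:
G(r) = -2 (G(r) = -2 + (r - r) = -2 + 0 = -2)
837*G(-5) = 837*(-2) = -1674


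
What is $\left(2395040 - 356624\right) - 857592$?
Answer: $1180824$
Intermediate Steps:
$\left(2395040 - 356624\right) - 857592 = \left(2395040 - 356624\right) + \left(-1703412 + 845820\right) = 2038416 - 857592 = 1180824$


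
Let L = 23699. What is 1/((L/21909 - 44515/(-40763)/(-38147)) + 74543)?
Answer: 34068191801349/2539582072089708911 ≈ 1.3415e-5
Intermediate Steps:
1/((L/21909 - 44515/(-40763)/(-38147)) + 74543) = 1/((23699/21909 - 44515/(-40763)/(-38147)) + 74543) = 1/((23699*(1/21909) - 44515*(-1/40763)*(-1/38147)) + 74543) = 1/((23699/21909 + (44515/40763)*(-1/38147)) + 74543) = 1/((23699/21909 - 44515/1554986161) + 74543) = 1/(36850641750404/34068191801349 + 74543) = 1/(2539582072089708911/34068191801349) = 34068191801349/2539582072089708911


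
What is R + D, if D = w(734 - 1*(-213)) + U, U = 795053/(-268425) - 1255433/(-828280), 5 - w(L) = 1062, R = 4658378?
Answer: 207093357699208637/44466211800 ≈ 4.6573e+6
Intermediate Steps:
w(L) = -1057 (w(L) = 5 - 1*1062 = 5 - 1062 = -1057)
U = -64307379163/44466211800 (U = 795053*(-1/268425) - 1255433*(-1/828280) = -795053/268425 + 1255433/828280 = -64307379163/44466211800 ≈ -1.4462)
D = -47065093251763/44466211800 (D = -1057 - 64307379163/44466211800 = -47065093251763/44466211800 ≈ -1058.4)
R + D = 4658378 - 47065093251763/44466211800 = 207093357699208637/44466211800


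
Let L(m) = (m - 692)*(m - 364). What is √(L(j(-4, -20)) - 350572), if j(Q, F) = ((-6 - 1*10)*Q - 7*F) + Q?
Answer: 2*I*√67471 ≈ 519.5*I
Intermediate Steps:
j(Q, F) = -15*Q - 7*F (j(Q, F) = ((-6 - 10)*Q - 7*F) + Q = (-16*Q - 7*F) + Q = -15*Q - 7*F)
L(m) = (-692 + m)*(-364 + m)
√(L(j(-4, -20)) - 350572) = √((251888 + (-15*(-4) - 7*(-20))² - 1056*(-15*(-4) - 7*(-20))) - 350572) = √((251888 + (60 + 140)² - 1056*(60 + 140)) - 350572) = √((251888 + 200² - 1056*200) - 350572) = √((251888 + 40000 - 211200) - 350572) = √(80688 - 350572) = √(-269884) = 2*I*√67471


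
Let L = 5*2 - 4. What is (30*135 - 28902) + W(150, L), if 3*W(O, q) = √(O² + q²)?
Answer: -24852 + 2*√626 ≈ -24802.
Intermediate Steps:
L = 6 (L = 10 - 4 = 6)
W(O, q) = √(O² + q²)/3
(30*135 - 28902) + W(150, L) = (30*135 - 28902) + √(150² + 6²)/3 = (4050 - 28902) + √(22500 + 36)/3 = -24852 + √22536/3 = -24852 + (6*√626)/3 = -24852 + 2*√626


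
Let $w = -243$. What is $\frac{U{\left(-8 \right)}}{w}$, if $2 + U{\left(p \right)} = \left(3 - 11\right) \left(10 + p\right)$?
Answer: $\frac{2}{27} \approx 0.074074$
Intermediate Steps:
$U{\left(p \right)} = -82 - 8 p$ ($U{\left(p \right)} = -2 + \left(3 - 11\right) \left(10 + p\right) = -2 - 8 \left(10 + p\right) = -2 - \left(80 + 8 p\right) = -82 - 8 p$)
$\frac{U{\left(-8 \right)}}{w} = \frac{-82 - -64}{-243} = \left(-82 + 64\right) \left(- \frac{1}{243}\right) = \left(-18\right) \left(- \frac{1}{243}\right) = \frac{2}{27}$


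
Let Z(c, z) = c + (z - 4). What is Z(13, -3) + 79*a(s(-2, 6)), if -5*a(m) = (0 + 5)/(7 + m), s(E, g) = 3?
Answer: -19/10 ≈ -1.9000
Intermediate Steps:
a(m) = -1/(7 + m) (a(m) = -(0 + 5)/(5*(7 + m)) = -1/(7 + m))
Z(c, z) = -4 + c + z (Z(c, z) = c + (-4 + z) = -4 + c + z)
Z(13, -3) + 79*a(s(-2, 6)) = (-4 + 13 - 3) + 79*(-1/(7 + 3)) = 6 + 79*(-1/10) = 6 - 79/10 = -19/10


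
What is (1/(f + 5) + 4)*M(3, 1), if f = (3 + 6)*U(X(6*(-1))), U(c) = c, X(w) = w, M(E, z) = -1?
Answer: -195/49 ≈ -3.9796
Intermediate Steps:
f = -54 (f = (3 + 6)*(6*(-1)) = 9*(-6) = -54)
(1/(f + 5) + 4)*M(3, 1) = (1/(-54 + 5) + 4)*(-1) = (1/(-49) + 4)*(-1) = (-1/49 + 4)*(-1) = (195/49)*(-1) = -195/49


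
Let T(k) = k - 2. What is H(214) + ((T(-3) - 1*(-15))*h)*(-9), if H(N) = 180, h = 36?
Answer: -3060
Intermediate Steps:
T(k) = -2 + k
H(214) + ((T(-3) - 1*(-15))*h)*(-9) = 180 + (((-2 - 3) - 1*(-15))*36)*(-9) = 180 + ((-5 + 15)*36)*(-9) = 180 + (10*36)*(-9) = 180 + 360*(-9) = 180 - 3240 = -3060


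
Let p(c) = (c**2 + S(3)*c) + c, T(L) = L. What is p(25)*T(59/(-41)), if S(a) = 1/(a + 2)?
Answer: -38645/41 ≈ -942.56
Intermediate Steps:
S(a) = 1/(2 + a)
p(c) = c**2 + 6*c/5 (p(c) = (c**2 + c/(2 + 3)) + c = (c**2 + c/5) + c = c**2 + 6*c/5)
p(25)*T(59/(-41)) = ((1/5)*25*(6 + 5*25))*(59/(-41)) = ((1/5)*25*(6 + 125))*(59*(-1/41)) = ((1/5)*25*131)*(-59/41) = 655*(-59/41) = -38645/41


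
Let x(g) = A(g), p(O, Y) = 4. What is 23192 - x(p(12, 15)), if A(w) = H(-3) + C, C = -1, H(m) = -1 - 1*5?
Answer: 23199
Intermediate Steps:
H(m) = -6 (H(m) = -1 - 5 = -6)
A(w) = -7 (A(w) = -6 - 1 = -7)
x(g) = -7
23192 - x(p(12, 15)) = 23192 - 1*(-7) = 23192 + 7 = 23199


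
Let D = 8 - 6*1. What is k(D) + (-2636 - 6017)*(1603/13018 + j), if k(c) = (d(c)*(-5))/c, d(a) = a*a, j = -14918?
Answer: 1680420439233/13018 ≈ 1.2908e+8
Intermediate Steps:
D = 2 (D = 8 - 6 = 2)
d(a) = a²
k(c) = -5*c (k(c) = (c²*(-5))/c = (-5*c²)/c = -5*c)
k(D) + (-2636 - 6017)*(1603/13018 + j) = -5*2 + (-2636 - 6017)*(1603/13018 - 14918) = -10 - 8653*(1603*(1/13018) - 14918) = -10 - 8653*(1603/13018 - 14918) = -10 - 8653*(-194200921/13018) = -10 + 1680420569413/13018 = 1680420439233/13018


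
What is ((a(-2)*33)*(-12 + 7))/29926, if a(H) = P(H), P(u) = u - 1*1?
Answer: 495/29926 ≈ 0.016541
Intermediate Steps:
P(u) = -1 + u (P(u) = u - 1 = -1 + u)
a(H) = -1 + H
((a(-2)*33)*(-12 + 7))/29926 = (((-1 - 2)*33)*(-12 + 7))/29926 = (-3*33*(-5))*(1/29926) = -99*(-5)*(1/29926) = 495*(1/29926) = 495/29926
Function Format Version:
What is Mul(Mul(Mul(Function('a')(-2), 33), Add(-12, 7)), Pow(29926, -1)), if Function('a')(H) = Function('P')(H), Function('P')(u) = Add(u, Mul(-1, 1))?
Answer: Rational(495, 29926) ≈ 0.016541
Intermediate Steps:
Function('P')(u) = Add(-1, u) (Function('P')(u) = Add(u, -1) = Add(-1, u))
Function('a')(H) = Add(-1, H)
Mul(Mul(Mul(Function('a')(-2), 33), Add(-12, 7)), Pow(29926, -1)) = Mul(Mul(Mul(Add(-1, -2), 33), Add(-12, 7)), Pow(29926, -1)) = Mul(Mul(Mul(-3, 33), -5), Rational(1, 29926)) = Mul(Mul(-99, -5), Rational(1, 29926)) = Mul(495, Rational(1, 29926)) = Rational(495, 29926)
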